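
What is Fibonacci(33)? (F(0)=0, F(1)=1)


F(n)=F(n-1)+F(n-2)
...F(31)=1346269, F(32)=2178309, F(33)=3524578


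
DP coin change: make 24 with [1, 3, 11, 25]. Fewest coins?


dp[0]=0; dp[i]=1+min(dp[i-c] for c in coins)
...dp[19]=5, dp[20]=4, dp[21]=5, dp[22]=2, dp[23]=3, dp[24]=4
Minimum coins for 24 = 4


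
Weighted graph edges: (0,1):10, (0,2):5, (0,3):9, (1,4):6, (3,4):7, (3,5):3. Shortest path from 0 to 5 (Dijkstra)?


Dijkstra from 0:
Distances: {0: 0, 1: 10, 2: 5, 3: 9, 4: 16, 5: 12}
Shortest distance to 5 = 12, path = [0, 3, 5]


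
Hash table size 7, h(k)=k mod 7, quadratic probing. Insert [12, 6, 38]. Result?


Insertions: 12->slot 5; 6->slot 6; 38->slot 3
Table: [None, None, None, 38, None, 12, 6]


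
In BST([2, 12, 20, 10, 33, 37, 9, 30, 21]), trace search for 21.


BST root = 2
Search for 21: compare at each node
Path: [2, 12, 20, 33, 30, 21]


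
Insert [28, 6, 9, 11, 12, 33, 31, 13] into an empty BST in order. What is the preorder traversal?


Root = 28; build tree by BST insertion.
Preorder traversal: [28, 6, 9, 11, 12, 13, 33, 31]


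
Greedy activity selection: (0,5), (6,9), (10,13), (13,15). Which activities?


Greedy: pick earliest-ending, then skip overlaps.
Selected (4 activities): [(0, 5), (6, 9), (10, 13), (13, 15)]


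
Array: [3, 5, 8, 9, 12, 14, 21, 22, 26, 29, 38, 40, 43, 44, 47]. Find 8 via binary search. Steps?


Search for 8:
[0,14] mid=7 arr[7]=22
[0,6] mid=3 arr[3]=9
[0,2] mid=1 arr[1]=5
[2,2] mid=2 arr[2]=8
Total: 4 comparisons


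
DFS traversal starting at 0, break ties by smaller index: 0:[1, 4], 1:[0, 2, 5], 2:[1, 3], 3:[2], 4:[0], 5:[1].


DFS stack-based: start with [0]
Visit order: [0, 1, 2, 3, 5, 4]


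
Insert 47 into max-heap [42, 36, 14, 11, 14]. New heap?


Append 47: [42, 36, 14, 11, 14, 47]
Bubble up: swap idx 5(47) with idx 2(14); swap idx 2(47) with idx 0(42)
Result: [47, 36, 42, 11, 14, 14]


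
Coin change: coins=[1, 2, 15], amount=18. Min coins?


dp[0]=0; dp[i]=1+min(dp[i-c] for c in coins)
...dp[13]=7, dp[14]=7, dp[15]=1, dp[16]=2, dp[17]=2, dp[18]=3
Minimum coins for 18 = 3


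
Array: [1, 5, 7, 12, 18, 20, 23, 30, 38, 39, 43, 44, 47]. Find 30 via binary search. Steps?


Search for 30:
[0,12] mid=6 arr[6]=23
[7,12] mid=9 arr[9]=39
[7,8] mid=7 arr[7]=30
Total: 3 comparisons


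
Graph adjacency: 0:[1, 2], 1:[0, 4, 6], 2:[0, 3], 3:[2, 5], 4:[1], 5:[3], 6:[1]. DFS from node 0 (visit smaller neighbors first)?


DFS stack-based: start with [0]
Visit order: [0, 1, 4, 6, 2, 3, 5]


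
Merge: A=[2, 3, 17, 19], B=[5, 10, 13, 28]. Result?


Compare heads, take smaller each step.
Merged: [2, 3, 5, 10, 13, 17, 19, 28]


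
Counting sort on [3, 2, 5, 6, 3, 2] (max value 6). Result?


Count array: [0, 0, 2, 2, 0, 1, 1]
Reconstruct: [2, 2, 3, 3, 5, 6]


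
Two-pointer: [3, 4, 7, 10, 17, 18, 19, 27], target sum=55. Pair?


Two pointers: lo=0, hi=7
No pair sums to 55


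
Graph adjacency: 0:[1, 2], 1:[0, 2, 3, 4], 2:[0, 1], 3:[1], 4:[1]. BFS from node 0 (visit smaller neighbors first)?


BFS queue: start with [0]
Visit order: [0, 1, 2, 3, 4]


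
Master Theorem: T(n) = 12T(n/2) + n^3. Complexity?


a=12, b=2, c=3. log_2(12)=3.585 > c=3. Case 1: O(n^log_b(a)) = O(n^3.585)
Complexity: O(n^3.585)


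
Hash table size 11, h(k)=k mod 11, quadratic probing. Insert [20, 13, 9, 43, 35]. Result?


Insertions: 20->slot 9; 13->slot 2; 9->slot 10; 43->slot 0; 35->slot 3
Table: [43, None, 13, 35, None, None, None, None, None, 20, 9]


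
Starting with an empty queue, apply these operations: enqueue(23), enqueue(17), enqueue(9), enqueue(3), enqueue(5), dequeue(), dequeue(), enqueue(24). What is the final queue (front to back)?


enqueue(23) -> [23]
enqueue(17) -> [23, 17]
enqueue(9) -> [23, 17, 9]
enqueue(3) -> [23, 17, 9, 3]
enqueue(5) -> [23, 17, 9, 3, 5]
dequeue() returns 23 -> [17, 9, 3, 5]
dequeue() returns 17 -> [9, 3, 5]
enqueue(24) -> [9, 3, 5, 24]
Final queue (front to back): [9, 3, 5, 24]


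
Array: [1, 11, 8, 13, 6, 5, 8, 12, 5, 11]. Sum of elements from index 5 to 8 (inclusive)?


Prefix sums: [0, 1, 12, 20, 33, 39, 44, 52, 64, 69, 80]
Sum[5..8] = prefix[9] - prefix[5] = 69 - 39 = 30


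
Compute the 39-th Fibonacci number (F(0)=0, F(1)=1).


F(n)=F(n-1)+F(n-2)
...F(37)=24157817, F(38)=39088169, F(39)=63245986


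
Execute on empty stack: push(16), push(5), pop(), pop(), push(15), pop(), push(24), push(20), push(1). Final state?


push(16) -> [16]
push(5) -> [16, 5]
pop() returns 5 -> [16]
pop() returns 16 -> []
push(15) -> [15]
pop() returns 15 -> []
push(24) -> [24]
push(20) -> [24, 20]
push(1) -> [24, 20, 1]
Final stack (bottom to top): [24, 20, 1]


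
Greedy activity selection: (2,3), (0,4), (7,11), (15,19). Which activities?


Greedy: pick earliest-ending, then skip overlaps.
Selected (3 activities): [(2, 3), (7, 11), (15, 19)]


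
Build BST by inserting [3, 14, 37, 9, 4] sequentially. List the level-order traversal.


Root = 3; build tree by BST insertion.
Level-Order traversal: [3, 14, 9, 37, 4]


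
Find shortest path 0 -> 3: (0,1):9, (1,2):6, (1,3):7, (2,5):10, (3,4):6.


Dijkstra from 0:
Distances: {0: 0, 1: 9, 2: 15, 3: 16, 4: 22, 5: 25}
Shortest distance to 3 = 16, path = [0, 1, 3]


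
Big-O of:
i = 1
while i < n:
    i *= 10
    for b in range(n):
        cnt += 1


Per nesting level: O(log n) * O(n) = O(n log n)
Complexity: O(n log n)


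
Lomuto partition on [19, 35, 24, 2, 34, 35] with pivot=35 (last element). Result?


Elements <= 35 go left of pivot.
Result: [19, 35, 24, 2, 34, 35], pivot at index 5


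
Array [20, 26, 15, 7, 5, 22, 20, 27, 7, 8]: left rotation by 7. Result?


Left rotate by 7: [27, 7, 8, 20, 26, 15, 7, 5, 22, 20]


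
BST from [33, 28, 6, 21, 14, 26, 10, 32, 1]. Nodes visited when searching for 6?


BST root = 33
Search for 6: compare at each node
Path: [33, 28, 6]


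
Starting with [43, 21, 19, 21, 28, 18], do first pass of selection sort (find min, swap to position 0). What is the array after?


After one pass: [18, 21, 19, 21, 28, 43]


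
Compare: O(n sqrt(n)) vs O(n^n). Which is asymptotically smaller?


n^1.5 grows slower than n^n
O(n sqrt(n)) is asymptotically smaller; O(n^n) grows faster


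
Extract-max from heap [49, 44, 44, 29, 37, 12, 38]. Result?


Max = 49
Replace root with last, heapify down
Resulting heap: [44, 38, 44, 29, 37, 12]


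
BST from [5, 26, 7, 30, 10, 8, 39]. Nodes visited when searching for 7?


BST root = 5
Search for 7: compare at each node
Path: [5, 26, 7]


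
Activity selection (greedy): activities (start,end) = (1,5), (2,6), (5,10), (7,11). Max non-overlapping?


Greedy: pick earliest-ending, then skip overlaps.
Selected (2 activities): [(1, 5), (5, 10)]


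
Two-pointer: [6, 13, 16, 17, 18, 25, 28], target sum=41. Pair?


Two pointers: lo=0, hi=6
Found pair: (13, 28) summing to 41


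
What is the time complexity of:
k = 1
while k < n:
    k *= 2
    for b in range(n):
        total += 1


Per nesting level: O(log n) * O(n) = O(n log n)
Complexity: O(n log n)


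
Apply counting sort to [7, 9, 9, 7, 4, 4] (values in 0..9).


Count array: [0, 0, 0, 0, 2, 0, 0, 2, 0, 2]
Reconstruct: [4, 4, 7, 7, 9, 9]


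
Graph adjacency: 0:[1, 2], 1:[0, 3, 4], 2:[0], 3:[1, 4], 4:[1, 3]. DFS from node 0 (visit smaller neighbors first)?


DFS stack-based: start with [0]
Visit order: [0, 1, 3, 4, 2]


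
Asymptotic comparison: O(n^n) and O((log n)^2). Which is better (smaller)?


polylogarithmic grows slower than n^n
O((log n)^2) is asymptotically smaller; O(n^n) grows faster


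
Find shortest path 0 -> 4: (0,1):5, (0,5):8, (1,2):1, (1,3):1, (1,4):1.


Dijkstra from 0:
Distances: {0: 0, 1: 5, 2: 6, 3: 6, 4: 6, 5: 8}
Shortest distance to 4 = 6, path = [0, 1, 4]


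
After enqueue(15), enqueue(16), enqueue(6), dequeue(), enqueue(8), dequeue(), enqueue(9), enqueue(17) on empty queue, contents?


enqueue(15) -> [15]
enqueue(16) -> [15, 16]
enqueue(6) -> [15, 16, 6]
dequeue() returns 15 -> [16, 6]
enqueue(8) -> [16, 6, 8]
dequeue() returns 16 -> [6, 8]
enqueue(9) -> [6, 8, 9]
enqueue(17) -> [6, 8, 9, 17]
Final queue (front to back): [6, 8, 9, 17]


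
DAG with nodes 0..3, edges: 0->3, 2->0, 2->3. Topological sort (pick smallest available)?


Kahn's algorithm, process smallest node first
Order: [1, 2, 0, 3]


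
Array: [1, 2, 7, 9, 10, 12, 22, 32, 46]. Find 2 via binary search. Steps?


Search for 2:
[0,8] mid=4 arr[4]=10
[0,3] mid=1 arr[1]=2
Total: 2 comparisons


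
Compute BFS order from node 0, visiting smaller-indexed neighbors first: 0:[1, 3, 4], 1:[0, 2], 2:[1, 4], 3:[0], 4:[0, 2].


BFS queue: start with [0]
Visit order: [0, 1, 3, 4, 2]


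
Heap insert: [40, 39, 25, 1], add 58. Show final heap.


Append 58: [40, 39, 25, 1, 58]
Bubble up: swap idx 4(58) with idx 1(39); swap idx 1(58) with idx 0(40)
Result: [58, 40, 25, 1, 39]


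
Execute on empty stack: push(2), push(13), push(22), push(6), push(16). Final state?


push(2) -> [2]
push(13) -> [2, 13]
push(22) -> [2, 13, 22]
push(6) -> [2, 13, 22, 6]
push(16) -> [2, 13, 22, 6, 16]
Final stack (bottom to top): [2, 13, 22, 6, 16]


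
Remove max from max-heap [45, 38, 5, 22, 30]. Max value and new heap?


Max = 45
Replace root with last, heapify down
Resulting heap: [38, 30, 5, 22]


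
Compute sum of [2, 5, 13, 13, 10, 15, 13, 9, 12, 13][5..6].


Prefix sums: [0, 2, 7, 20, 33, 43, 58, 71, 80, 92, 105]
Sum[5..6] = prefix[7] - prefix[5] = 71 - 43 = 28


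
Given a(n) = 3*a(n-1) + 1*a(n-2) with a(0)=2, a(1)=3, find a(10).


Build bottom-up:
...a(8)=14159, a(9)=46764, a(10)=3*46764+1*14159=154451


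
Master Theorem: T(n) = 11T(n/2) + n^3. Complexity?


a=11, b=2, c=3. log_2(11)=3.459 > c=3. Case 1: O(n^log_b(a)) = O(n^3.459)
Complexity: O(n^3.459)


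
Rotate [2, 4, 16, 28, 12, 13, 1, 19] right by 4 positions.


Right rotate by 4: [12, 13, 1, 19, 2, 4, 16, 28]


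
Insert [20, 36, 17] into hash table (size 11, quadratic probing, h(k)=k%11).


Insertions: 20->slot 9; 36->slot 3; 17->slot 6
Table: [None, None, None, 36, None, None, 17, None, None, 20, None]


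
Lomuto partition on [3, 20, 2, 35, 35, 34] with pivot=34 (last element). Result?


Elements <= 34 go left of pivot.
Result: [3, 20, 2, 34, 35, 35], pivot at index 3


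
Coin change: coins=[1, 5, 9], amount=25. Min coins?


dp[0]=0; dp[i]=1+min(dp[i-c] for c in coins)
...dp[20]=4, dp[21]=5, dp[22]=6, dp[23]=3, dp[24]=4, dp[25]=5
Minimum coins for 25 = 5


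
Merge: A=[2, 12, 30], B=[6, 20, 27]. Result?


Compare heads, take smaller each step.
Merged: [2, 6, 12, 20, 27, 30]


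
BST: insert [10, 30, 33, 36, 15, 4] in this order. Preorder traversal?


Root = 10; build tree by BST insertion.
Preorder traversal: [10, 4, 30, 15, 33, 36]


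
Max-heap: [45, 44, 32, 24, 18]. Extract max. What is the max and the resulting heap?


Max = 45
Replace root with last, heapify down
Resulting heap: [44, 24, 32, 18]


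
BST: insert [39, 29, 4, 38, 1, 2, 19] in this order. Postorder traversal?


Root = 39; build tree by BST insertion.
Postorder traversal: [2, 1, 19, 4, 38, 29, 39]


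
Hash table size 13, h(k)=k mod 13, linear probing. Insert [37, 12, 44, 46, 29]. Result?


Insertions: 37->slot 11; 12->slot 12; 44->slot 5; 46->slot 7; 29->slot 3
Table: [None, None, None, 29, None, 44, None, 46, None, None, None, 37, 12]


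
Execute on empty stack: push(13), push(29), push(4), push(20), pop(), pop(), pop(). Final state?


push(13) -> [13]
push(29) -> [13, 29]
push(4) -> [13, 29, 4]
push(20) -> [13, 29, 4, 20]
pop() returns 20 -> [13, 29, 4]
pop() returns 4 -> [13, 29]
pop() returns 29 -> [13]
Final stack (bottom to top): [13]


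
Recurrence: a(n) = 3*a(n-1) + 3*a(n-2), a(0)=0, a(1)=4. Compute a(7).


Build bottom-up:
...a(5)=684, a(6)=2592, a(7)=3*2592+3*684=9828


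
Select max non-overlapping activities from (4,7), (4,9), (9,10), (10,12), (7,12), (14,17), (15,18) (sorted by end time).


Greedy: pick earliest-ending, then skip overlaps.
Selected (4 activities): [(4, 7), (9, 10), (10, 12), (14, 17)]


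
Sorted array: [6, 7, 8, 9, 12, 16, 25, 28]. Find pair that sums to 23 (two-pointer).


Two pointers: lo=0, hi=7
Found pair: (7, 16) summing to 23


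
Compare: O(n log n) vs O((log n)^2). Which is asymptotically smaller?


polylogarithmic grows slower than linearithmic
O((log n)^2) is asymptotically smaller; O(n log n) grows faster


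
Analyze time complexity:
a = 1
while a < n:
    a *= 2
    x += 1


Per nesting level: O(log n) = O(log n)
Complexity: O(log n)


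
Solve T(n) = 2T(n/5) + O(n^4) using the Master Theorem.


a=2, b=5, c=4. log_5(2)=0.431 < c=4. Case 3: O(n^c) = O(n^4)
Complexity: O(n^4)


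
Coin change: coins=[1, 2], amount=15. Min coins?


dp[0]=0; dp[i]=1+min(dp[i-c] for c in coins)
...dp[10]=5, dp[11]=6, dp[12]=6, dp[13]=7, dp[14]=7, dp[15]=8
Minimum coins for 15 = 8


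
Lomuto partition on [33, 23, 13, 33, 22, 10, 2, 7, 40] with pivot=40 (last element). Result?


Elements <= 40 go left of pivot.
Result: [33, 23, 13, 33, 22, 10, 2, 7, 40], pivot at index 8


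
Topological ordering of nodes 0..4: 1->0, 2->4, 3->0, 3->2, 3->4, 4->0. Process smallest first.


Kahn's algorithm, process smallest node first
Order: [1, 3, 2, 4, 0]


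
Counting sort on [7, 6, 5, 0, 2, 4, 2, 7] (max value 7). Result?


Count array: [1, 0, 2, 0, 1, 1, 1, 2]
Reconstruct: [0, 2, 2, 4, 5, 6, 7, 7]


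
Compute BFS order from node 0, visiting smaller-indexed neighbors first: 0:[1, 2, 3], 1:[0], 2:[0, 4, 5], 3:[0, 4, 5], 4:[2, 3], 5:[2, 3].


BFS queue: start with [0]
Visit order: [0, 1, 2, 3, 4, 5]


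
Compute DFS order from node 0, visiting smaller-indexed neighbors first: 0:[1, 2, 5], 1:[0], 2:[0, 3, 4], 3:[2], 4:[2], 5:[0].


DFS stack-based: start with [0]
Visit order: [0, 1, 2, 3, 4, 5]


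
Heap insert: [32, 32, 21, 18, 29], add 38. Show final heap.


Append 38: [32, 32, 21, 18, 29, 38]
Bubble up: swap idx 5(38) with idx 2(21); swap idx 2(38) with idx 0(32)
Result: [38, 32, 32, 18, 29, 21]


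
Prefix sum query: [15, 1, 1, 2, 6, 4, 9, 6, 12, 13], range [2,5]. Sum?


Prefix sums: [0, 15, 16, 17, 19, 25, 29, 38, 44, 56, 69]
Sum[2..5] = prefix[6] - prefix[2] = 29 - 16 = 13


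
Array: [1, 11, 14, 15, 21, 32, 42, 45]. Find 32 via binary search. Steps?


Search for 32:
[0,7] mid=3 arr[3]=15
[4,7] mid=5 arr[5]=32
Total: 2 comparisons


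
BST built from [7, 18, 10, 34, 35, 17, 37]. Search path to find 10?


BST root = 7
Search for 10: compare at each node
Path: [7, 18, 10]


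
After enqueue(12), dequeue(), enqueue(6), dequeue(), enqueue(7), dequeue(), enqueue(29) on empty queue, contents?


enqueue(12) -> [12]
dequeue() returns 12 -> []
enqueue(6) -> [6]
dequeue() returns 6 -> []
enqueue(7) -> [7]
dequeue() returns 7 -> []
enqueue(29) -> [29]
Final queue (front to back): [29]


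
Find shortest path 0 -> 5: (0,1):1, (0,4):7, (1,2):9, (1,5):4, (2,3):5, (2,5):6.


Dijkstra from 0:
Distances: {0: 0, 1: 1, 2: 10, 3: 15, 4: 7, 5: 5}
Shortest distance to 5 = 5, path = [0, 1, 5]


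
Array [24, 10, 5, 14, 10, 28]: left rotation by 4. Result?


Left rotate by 4: [10, 28, 24, 10, 5, 14]


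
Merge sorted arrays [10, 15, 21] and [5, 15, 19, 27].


Compare heads, take smaller each step.
Merged: [5, 10, 15, 15, 19, 21, 27]


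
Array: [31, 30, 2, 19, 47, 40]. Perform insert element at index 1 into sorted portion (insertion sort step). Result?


After one pass: [30, 31, 2, 19, 47, 40]


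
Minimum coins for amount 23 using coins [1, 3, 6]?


dp[0]=0; dp[i]=1+min(dp[i-c] for c in coins)
...dp[18]=3, dp[19]=4, dp[20]=5, dp[21]=4, dp[22]=5, dp[23]=6
Minimum coins for 23 = 6


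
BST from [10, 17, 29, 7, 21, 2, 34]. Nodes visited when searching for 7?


BST root = 10
Search for 7: compare at each node
Path: [10, 7]


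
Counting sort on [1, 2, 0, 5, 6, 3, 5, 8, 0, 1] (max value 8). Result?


Count array: [2, 2, 1, 1, 0, 2, 1, 0, 1]
Reconstruct: [0, 0, 1, 1, 2, 3, 5, 5, 6, 8]


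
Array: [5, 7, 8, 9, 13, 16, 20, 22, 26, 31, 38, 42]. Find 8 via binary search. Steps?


Search for 8:
[0,11] mid=5 arr[5]=16
[0,4] mid=2 arr[2]=8
Total: 2 comparisons


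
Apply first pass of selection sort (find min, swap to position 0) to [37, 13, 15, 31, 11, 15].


After one pass: [11, 13, 15, 31, 37, 15]


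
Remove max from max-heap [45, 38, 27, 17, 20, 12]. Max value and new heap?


Max = 45
Replace root with last, heapify down
Resulting heap: [38, 20, 27, 17, 12]


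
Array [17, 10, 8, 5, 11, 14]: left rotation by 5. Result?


Left rotate by 5: [14, 17, 10, 8, 5, 11]


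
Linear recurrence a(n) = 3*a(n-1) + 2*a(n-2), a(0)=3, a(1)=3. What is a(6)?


Build bottom-up:
...a(4)=183, a(5)=651, a(6)=3*651+2*183=2319


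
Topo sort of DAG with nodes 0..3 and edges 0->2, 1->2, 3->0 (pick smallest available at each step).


Kahn's algorithm, process smallest node first
Order: [1, 3, 0, 2]


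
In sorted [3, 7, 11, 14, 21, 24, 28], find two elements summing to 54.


Two pointers: lo=0, hi=6
No pair sums to 54


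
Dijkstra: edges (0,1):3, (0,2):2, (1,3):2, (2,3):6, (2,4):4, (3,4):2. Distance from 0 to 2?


Dijkstra from 0:
Distances: {0: 0, 1: 3, 2: 2, 3: 5, 4: 6}
Shortest distance to 2 = 2, path = [0, 2]


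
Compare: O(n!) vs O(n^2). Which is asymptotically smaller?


quadratic grows slower than factorial
O(n^2) is asymptotically smaller; O(n!) grows faster


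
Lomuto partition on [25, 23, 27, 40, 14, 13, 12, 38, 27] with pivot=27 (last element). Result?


Elements <= 27 go left of pivot.
Result: [25, 23, 27, 14, 13, 12, 27, 38, 40], pivot at index 6


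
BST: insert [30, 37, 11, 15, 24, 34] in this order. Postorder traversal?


Root = 30; build tree by BST insertion.
Postorder traversal: [24, 15, 11, 34, 37, 30]


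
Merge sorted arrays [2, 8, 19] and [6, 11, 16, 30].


Compare heads, take smaller each step.
Merged: [2, 6, 8, 11, 16, 19, 30]


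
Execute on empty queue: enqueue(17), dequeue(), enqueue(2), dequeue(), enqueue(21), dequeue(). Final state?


enqueue(17) -> [17]
dequeue() returns 17 -> []
enqueue(2) -> [2]
dequeue() returns 2 -> []
enqueue(21) -> [21]
dequeue() returns 21 -> []
Final queue (front to back): []


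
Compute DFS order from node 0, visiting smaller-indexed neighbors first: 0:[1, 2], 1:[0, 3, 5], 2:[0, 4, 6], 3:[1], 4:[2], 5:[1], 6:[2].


DFS stack-based: start with [0]
Visit order: [0, 1, 3, 5, 2, 4, 6]


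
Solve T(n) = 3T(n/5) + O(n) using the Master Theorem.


a=3, b=5, c=1. log_5(3)=0.683 < c=1. Case 3: O(n^c) = O(n)
Complexity: O(n)


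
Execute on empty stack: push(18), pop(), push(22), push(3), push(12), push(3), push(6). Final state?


push(18) -> [18]
pop() returns 18 -> []
push(22) -> [22]
push(3) -> [22, 3]
push(12) -> [22, 3, 12]
push(3) -> [22, 3, 12, 3]
push(6) -> [22, 3, 12, 3, 6]
Final stack (bottom to top): [22, 3, 12, 3, 6]


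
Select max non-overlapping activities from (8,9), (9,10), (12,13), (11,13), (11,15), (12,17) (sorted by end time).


Greedy: pick earliest-ending, then skip overlaps.
Selected (3 activities): [(8, 9), (9, 10), (12, 13)]


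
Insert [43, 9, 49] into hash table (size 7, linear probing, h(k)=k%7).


Insertions: 43->slot 1; 9->slot 2; 49->slot 0
Table: [49, 43, 9, None, None, None, None]


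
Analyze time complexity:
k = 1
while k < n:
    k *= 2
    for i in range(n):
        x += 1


Per nesting level: O(log n) * O(n) = O(n log n)
Complexity: O(n log n)


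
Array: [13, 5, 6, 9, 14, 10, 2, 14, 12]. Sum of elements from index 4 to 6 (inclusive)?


Prefix sums: [0, 13, 18, 24, 33, 47, 57, 59, 73, 85]
Sum[4..6] = prefix[7] - prefix[4] = 59 - 33 = 26


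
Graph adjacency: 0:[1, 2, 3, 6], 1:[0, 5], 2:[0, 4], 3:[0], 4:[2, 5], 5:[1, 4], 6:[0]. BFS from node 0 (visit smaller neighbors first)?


BFS queue: start with [0]
Visit order: [0, 1, 2, 3, 6, 5, 4]


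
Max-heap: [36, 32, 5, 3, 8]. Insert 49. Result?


Append 49: [36, 32, 5, 3, 8, 49]
Bubble up: swap idx 5(49) with idx 2(5); swap idx 2(49) with idx 0(36)
Result: [49, 32, 36, 3, 8, 5]


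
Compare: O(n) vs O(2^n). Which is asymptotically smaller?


linear grows slower than exponential
O(n) is asymptotically smaller; O(2^n) grows faster


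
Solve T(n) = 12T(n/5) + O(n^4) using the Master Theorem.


a=12, b=5, c=4. log_5(12)=1.544 < c=4. Case 3: O(n^c) = O(n^4)
Complexity: O(n^4)


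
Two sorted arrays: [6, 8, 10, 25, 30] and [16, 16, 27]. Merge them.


Compare heads, take smaller each step.
Merged: [6, 8, 10, 16, 16, 25, 27, 30]


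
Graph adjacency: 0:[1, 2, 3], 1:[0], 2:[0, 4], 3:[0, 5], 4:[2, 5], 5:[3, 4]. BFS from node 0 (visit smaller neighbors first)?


BFS queue: start with [0]
Visit order: [0, 1, 2, 3, 4, 5]


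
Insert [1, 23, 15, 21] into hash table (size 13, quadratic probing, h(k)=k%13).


Insertions: 1->slot 1; 23->slot 10; 15->slot 2; 21->slot 8
Table: [None, 1, 15, None, None, None, None, None, 21, None, 23, None, None]


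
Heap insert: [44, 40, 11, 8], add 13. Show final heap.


Append 13: [44, 40, 11, 8, 13]
Bubble up: no swaps needed
Result: [44, 40, 11, 8, 13]


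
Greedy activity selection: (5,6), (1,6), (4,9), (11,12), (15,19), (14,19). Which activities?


Greedy: pick earliest-ending, then skip overlaps.
Selected (3 activities): [(5, 6), (11, 12), (15, 19)]


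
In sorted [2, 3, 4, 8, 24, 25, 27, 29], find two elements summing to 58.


Two pointers: lo=0, hi=7
No pair sums to 58


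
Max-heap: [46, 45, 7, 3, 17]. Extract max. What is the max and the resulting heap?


Max = 46
Replace root with last, heapify down
Resulting heap: [45, 17, 7, 3]


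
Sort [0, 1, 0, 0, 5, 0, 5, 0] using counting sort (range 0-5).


Count array: [5, 1, 0, 0, 0, 2]
Reconstruct: [0, 0, 0, 0, 0, 1, 5, 5]


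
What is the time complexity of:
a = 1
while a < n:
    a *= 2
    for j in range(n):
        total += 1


Per nesting level: O(log n) * O(n) = O(n log n)
Complexity: O(n log n)


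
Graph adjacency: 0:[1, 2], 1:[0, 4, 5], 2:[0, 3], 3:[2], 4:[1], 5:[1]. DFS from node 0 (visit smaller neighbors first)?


DFS stack-based: start with [0]
Visit order: [0, 1, 4, 5, 2, 3]


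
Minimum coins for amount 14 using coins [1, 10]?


dp[0]=0; dp[i]=1+min(dp[i-c] for c in coins)
...dp[9]=9, dp[10]=1, dp[11]=2, dp[12]=3, dp[13]=4, dp[14]=5
Minimum coins for 14 = 5


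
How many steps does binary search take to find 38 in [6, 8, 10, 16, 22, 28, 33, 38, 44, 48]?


Search for 38:
[0,9] mid=4 arr[4]=22
[5,9] mid=7 arr[7]=38
Total: 2 comparisons


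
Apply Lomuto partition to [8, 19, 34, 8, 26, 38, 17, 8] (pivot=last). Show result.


Elements <= 8 go left of pivot.
Result: [8, 8, 8, 19, 26, 38, 17, 34], pivot at index 2


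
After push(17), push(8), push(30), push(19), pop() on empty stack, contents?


push(17) -> [17]
push(8) -> [17, 8]
push(30) -> [17, 8, 30]
push(19) -> [17, 8, 30, 19]
pop() returns 19 -> [17, 8, 30]
Final stack (bottom to top): [17, 8, 30]


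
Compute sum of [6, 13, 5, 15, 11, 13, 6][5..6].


Prefix sums: [0, 6, 19, 24, 39, 50, 63, 69]
Sum[5..6] = prefix[7] - prefix[5] = 69 - 50 = 19


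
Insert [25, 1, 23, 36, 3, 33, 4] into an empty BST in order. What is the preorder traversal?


Root = 25; build tree by BST insertion.
Preorder traversal: [25, 1, 23, 3, 4, 36, 33]


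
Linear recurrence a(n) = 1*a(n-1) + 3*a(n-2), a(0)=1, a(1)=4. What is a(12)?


Build bottom-up:
...a(10)=6160, a(11)=14209, a(12)=1*14209+3*6160=32689


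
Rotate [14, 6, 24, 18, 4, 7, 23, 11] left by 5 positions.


Left rotate by 5: [7, 23, 11, 14, 6, 24, 18, 4]


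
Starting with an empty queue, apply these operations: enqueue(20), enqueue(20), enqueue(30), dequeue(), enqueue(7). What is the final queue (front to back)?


enqueue(20) -> [20]
enqueue(20) -> [20, 20]
enqueue(30) -> [20, 20, 30]
dequeue() returns 20 -> [20, 30]
enqueue(7) -> [20, 30, 7]
Final queue (front to back): [20, 30, 7]


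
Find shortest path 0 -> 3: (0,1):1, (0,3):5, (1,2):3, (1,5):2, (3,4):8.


Dijkstra from 0:
Distances: {0: 0, 1: 1, 2: 4, 3: 5, 4: 13, 5: 3}
Shortest distance to 3 = 5, path = [0, 3]


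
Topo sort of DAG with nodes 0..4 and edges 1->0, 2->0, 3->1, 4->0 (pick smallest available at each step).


Kahn's algorithm, process smallest node first
Order: [2, 3, 1, 4, 0]


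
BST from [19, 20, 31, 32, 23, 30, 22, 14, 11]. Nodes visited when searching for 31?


BST root = 19
Search for 31: compare at each node
Path: [19, 20, 31]


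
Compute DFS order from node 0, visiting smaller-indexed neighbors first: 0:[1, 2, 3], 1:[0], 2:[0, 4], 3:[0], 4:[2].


DFS stack-based: start with [0]
Visit order: [0, 1, 2, 4, 3]


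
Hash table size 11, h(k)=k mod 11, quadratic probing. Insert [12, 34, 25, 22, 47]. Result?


Insertions: 12->slot 1; 34->slot 2; 25->slot 3; 22->slot 0; 47->slot 4
Table: [22, 12, 34, 25, 47, None, None, None, None, None, None]


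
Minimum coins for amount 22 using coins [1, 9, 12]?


dp[0]=0; dp[i]=1+min(dp[i-c] for c in coins)
...dp[17]=6, dp[18]=2, dp[19]=3, dp[20]=4, dp[21]=2, dp[22]=3
Minimum coins for 22 = 3


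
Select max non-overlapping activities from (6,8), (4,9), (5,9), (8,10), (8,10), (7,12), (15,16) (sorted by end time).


Greedy: pick earliest-ending, then skip overlaps.
Selected (3 activities): [(6, 8), (8, 10), (15, 16)]


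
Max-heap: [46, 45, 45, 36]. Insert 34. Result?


Append 34: [46, 45, 45, 36, 34]
Bubble up: no swaps needed
Result: [46, 45, 45, 36, 34]


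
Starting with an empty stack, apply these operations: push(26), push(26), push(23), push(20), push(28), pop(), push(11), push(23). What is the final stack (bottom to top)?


push(26) -> [26]
push(26) -> [26, 26]
push(23) -> [26, 26, 23]
push(20) -> [26, 26, 23, 20]
push(28) -> [26, 26, 23, 20, 28]
pop() returns 28 -> [26, 26, 23, 20]
push(11) -> [26, 26, 23, 20, 11]
push(23) -> [26, 26, 23, 20, 11, 23]
Final stack (bottom to top): [26, 26, 23, 20, 11, 23]


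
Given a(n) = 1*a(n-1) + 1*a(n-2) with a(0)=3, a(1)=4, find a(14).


Build bottom-up:
...a(12)=843, a(13)=1364, a(14)=1*1364+1*843=2207


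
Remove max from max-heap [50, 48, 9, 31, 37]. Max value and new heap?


Max = 50
Replace root with last, heapify down
Resulting heap: [48, 37, 9, 31]


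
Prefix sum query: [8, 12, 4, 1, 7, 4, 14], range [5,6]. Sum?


Prefix sums: [0, 8, 20, 24, 25, 32, 36, 50]
Sum[5..6] = prefix[7] - prefix[5] = 50 - 32 = 18


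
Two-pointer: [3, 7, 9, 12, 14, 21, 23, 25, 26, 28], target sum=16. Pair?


Two pointers: lo=0, hi=9
Found pair: (7, 9) summing to 16


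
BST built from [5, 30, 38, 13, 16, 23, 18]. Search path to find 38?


BST root = 5
Search for 38: compare at each node
Path: [5, 30, 38]


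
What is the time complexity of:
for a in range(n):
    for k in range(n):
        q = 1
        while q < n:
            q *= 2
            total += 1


Per nesting level: O(n) * O(n) * O(log n) = O(n^2 log n)
Complexity: O(n^2 log n)


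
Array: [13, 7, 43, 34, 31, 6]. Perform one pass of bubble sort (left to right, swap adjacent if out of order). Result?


After one pass: [7, 13, 34, 31, 6, 43]


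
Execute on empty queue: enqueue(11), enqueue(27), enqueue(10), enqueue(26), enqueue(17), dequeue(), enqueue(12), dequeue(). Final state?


enqueue(11) -> [11]
enqueue(27) -> [11, 27]
enqueue(10) -> [11, 27, 10]
enqueue(26) -> [11, 27, 10, 26]
enqueue(17) -> [11, 27, 10, 26, 17]
dequeue() returns 11 -> [27, 10, 26, 17]
enqueue(12) -> [27, 10, 26, 17, 12]
dequeue() returns 27 -> [10, 26, 17, 12]
Final queue (front to back): [10, 26, 17, 12]


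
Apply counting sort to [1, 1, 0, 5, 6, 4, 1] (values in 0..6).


Count array: [1, 3, 0, 0, 1, 1, 1]
Reconstruct: [0, 1, 1, 1, 4, 5, 6]


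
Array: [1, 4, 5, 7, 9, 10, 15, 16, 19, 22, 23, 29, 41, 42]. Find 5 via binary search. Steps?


Search for 5:
[0,13] mid=6 arr[6]=15
[0,5] mid=2 arr[2]=5
Total: 2 comparisons


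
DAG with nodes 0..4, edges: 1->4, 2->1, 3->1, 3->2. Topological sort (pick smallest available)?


Kahn's algorithm, process smallest node first
Order: [0, 3, 2, 1, 4]


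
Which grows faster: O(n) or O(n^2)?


linear grows slower than quadratic
O(n) is asymptotically smaller; O(n^2) grows faster


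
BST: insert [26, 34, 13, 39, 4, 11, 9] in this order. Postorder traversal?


Root = 26; build tree by BST insertion.
Postorder traversal: [9, 11, 4, 13, 39, 34, 26]


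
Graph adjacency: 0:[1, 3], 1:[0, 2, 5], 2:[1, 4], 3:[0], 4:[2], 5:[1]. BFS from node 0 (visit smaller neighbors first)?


BFS queue: start with [0]
Visit order: [0, 1, 3, 2, 5, 4]


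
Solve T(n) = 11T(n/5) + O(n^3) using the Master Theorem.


a=11, b=5, c=3. log_5(11)=1.490 < c=3. Case 3: O(n^c) = O(n^3)
Complexity: O(n^3)


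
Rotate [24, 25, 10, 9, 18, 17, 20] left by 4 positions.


Left rotate by 4: [18, 17, 20, 24, 25, 10, 9]


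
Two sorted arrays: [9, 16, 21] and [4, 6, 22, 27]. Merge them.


Compare heads, take smaller each step.
Merged: [4, 6, 9, 16, 21, 22, 27]


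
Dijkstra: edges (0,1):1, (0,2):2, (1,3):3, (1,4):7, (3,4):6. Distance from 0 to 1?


Dijkstra from 0:
Distances: {0: 0, 1: 1, 2: 2, 3: 4, 4: 8}
Shortest distance to 1 = 1, path = [0, 1]


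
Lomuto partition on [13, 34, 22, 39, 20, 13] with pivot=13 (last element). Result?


Elements <= 13 go left of pivot.
Result: [13, 13, 22, 39, 20, 34], pivot at index 1


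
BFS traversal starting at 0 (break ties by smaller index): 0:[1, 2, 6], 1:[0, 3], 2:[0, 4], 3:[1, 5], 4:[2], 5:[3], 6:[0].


BFS queue: start with [0]
Visit order: [0, 1, 2, 6, 3, 4, 5]


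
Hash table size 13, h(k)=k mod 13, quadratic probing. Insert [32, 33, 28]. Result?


Insertions: 32->slot 6; 33->slot 7; 28->slot 2
Table: [None, None, 28, None, None, None, 32, 33, None, None, None, None, None]


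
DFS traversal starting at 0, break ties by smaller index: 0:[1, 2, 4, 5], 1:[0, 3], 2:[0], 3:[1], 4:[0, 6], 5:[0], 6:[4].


DFS stack-based: start with [0]
Visit order: [0, 1, 3, 2, 4, 6, 5]


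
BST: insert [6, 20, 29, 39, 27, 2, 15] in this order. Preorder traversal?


Root = 6; build tree by BST insertion.
Preorder traversal: [6, 2, 20, 15, 29, 27, 39]


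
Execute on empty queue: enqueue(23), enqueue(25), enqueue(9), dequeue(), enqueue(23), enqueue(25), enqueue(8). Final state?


enqueue(23) -> [23]
enqueue(25) -> [23, 25]
enqueue(9) -> [23, 25, 9]
dequeue() returns 23 -> [25, 9]
enqueue(23) -> [25, 9, 23]
enqueue(25) -> [25, 9, 23, 25]
enqueue(8) -> [25, 9, 23, 25, 8]
Final queue (front to back): [25, 9, 23, 25, 8]


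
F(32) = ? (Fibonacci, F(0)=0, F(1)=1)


F(n)=F(n-1)+F(n-2)
...F(30)=832040, F(31)=1346269, F(32)=2178309


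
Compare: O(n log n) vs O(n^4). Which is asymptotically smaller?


linearithmic grows slower than quartic
O(n log n) is asymptotically smaller; O(n^4) grows faster


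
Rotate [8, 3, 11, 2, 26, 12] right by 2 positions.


Right rotate by 2: [26, 12, 8, 3, 11, 2]


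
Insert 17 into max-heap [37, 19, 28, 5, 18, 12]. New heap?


Append 17: [37, 19, 28, 5, 18, 12, 17]
Bubble up: no swaps needed
Result: [37, 19, 28, 5, 18, 12, 17]


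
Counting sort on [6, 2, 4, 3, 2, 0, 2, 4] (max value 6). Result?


Count array: [1, 0, 3, 1, 2, 0, 1]
Reconstruct: [0, 2, 2, 2, 3, 4, 4, 6]


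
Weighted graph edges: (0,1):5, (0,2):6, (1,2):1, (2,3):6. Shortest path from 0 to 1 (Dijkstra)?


Dijkstra from 0:
Distances: {0: 0, 1: 5, 2: 6, 3: 12}
Shortest distance to 1 = 5, path = [0, 1]


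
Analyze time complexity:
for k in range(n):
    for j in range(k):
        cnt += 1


Per nesting level: O(n) * O(n) [triangular over k] = O(n^2)
Complexity: O(n^2)


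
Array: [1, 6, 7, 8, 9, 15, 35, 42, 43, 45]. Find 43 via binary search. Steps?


Search for 43:
[0,9] mid=4 arr[4]=9
[5,9] mid=7 arr[7]=42
[8,9] mid=8 arr[8]=43
Total: 3 comparisons


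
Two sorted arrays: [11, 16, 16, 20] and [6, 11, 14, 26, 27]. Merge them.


Compare heads, take smaller each step.
Merged: [6, 11, 11, 14, 16, 16, 20, 26, 27]


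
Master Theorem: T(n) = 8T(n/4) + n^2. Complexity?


a=8, b=4, c=2. log_4(8)=1.5 < c=2. Case 3: O(n^c) = O(n^2)
Complexity: O(n^2)


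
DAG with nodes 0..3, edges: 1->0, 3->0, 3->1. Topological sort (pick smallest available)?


Kahn's algorithm, process smallest node first
Order: [2, 3, 1, 0]


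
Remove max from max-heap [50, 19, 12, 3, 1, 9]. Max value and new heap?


Max = 50
Replace root with last, heapify down
Resulting heap: [19, 9, 12, 3, 1]


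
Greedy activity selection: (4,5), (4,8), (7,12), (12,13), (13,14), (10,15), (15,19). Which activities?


Greedy: pick earliest-ending, then skip overlaps.
Selected (5 activities): [(4, 5), (7, 12), (12, 13), (13, 14), (15, 19)]


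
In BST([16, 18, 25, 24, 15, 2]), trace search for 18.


BST root = 16
Search for 18: compare at each node
Path: [16, 18]


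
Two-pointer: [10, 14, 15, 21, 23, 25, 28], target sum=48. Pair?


Two pointers: lo=0, hi=6
Found pair: (23, 25) summing to 48


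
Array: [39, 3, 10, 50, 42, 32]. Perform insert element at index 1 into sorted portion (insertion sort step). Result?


After one pass: [3, 39, 10, 50, 42, 32]


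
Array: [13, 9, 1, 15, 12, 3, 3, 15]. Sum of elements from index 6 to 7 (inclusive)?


Prefix sums: [0, 13, 22, 23, 38, 50, 53, 56, 71]
Sum[6..7] = prefix[8] - prefix[6] = 71 - 53 = 18


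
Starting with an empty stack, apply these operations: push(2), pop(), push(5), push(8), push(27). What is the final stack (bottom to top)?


push(2) -> [2]
pop() returns 2 -> []
push(5) -> [5]
push(8) -> [5, 8]
push(27) -> [5, 8, 27]
Final stack (bottom to top): [5, 8, 27]


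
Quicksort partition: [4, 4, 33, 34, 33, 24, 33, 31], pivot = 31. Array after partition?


Elements <= 31 go left of pivot.
Result: [4, 4, 24, 31, 33, 33, 33, 34], pivot at index 3


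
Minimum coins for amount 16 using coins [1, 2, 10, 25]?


dp[0]=0; dp[i]=1+min(dp[i-c] for c in coins)
...dp[11]=2, dp[12]=2, dp[13]=3, dp[14]=3, dp[15]=4, dp[16]=4
Minimum coins for 16 = 4


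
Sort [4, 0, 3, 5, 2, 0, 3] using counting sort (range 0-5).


Count array: [2, 0, 1, 2, 1, 1]
Reconstruct: [0, 0, 2, 3, 3, 4, 5]


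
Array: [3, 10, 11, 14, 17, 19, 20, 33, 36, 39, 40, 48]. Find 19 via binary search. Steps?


Search for 19:
[0,11] mid=5 arr[5]=19
Total: 1 comparisons


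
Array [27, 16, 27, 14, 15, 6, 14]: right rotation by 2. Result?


Right rotate by 2: [6, 14, 27, 16, 27, 14, 15]


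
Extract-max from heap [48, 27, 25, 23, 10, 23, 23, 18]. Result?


Max = 48
Replace root with last, heapify down
Resulting heap: [27, 23, 25, 18, 10, 23, 23]


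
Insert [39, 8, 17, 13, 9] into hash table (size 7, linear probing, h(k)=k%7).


Insertions: 39->slot 4; 8->slot 1; 17->slot 3; 13->slot 6; 9->slot 2
Table: [None, 8, 9, 17, 39, None, 13]


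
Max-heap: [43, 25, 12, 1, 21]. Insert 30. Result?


Append 30: [43, 25, 12, 1, 21, 30]
Bubble up: swap idx 5(30) with idx 2(12)
Result: [43, 25, 30, 1, 21, 12]


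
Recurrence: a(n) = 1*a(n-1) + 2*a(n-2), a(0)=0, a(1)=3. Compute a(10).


Build bottom-up:
...a(8)=255, a(9)=513, a(10)=1*513+2*255=1023


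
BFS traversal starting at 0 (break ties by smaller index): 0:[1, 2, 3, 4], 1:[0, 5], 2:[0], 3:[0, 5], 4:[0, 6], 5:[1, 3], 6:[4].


BFS queue: start with [0]
Visit order: [0, 1, 2, 3, 4, 5, 6]


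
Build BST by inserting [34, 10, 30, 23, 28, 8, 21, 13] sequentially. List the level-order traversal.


Root = 34; build tree by BST insertion.
Level-Order traversal: [34, 10, 8, 30, 23, 21, 28, 13]


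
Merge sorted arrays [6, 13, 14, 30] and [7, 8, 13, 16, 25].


Compare heads, take smaller each step.
Merged: [6, 7, 8, 13, 13, 14, 16, 25, 30]


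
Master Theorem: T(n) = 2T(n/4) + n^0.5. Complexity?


a=2, b=4, c=0.5. log_4(2)=0.5 = c=0.5. Case 2: O(n^c log n) = O(sqrt(n) log n)
Complexity: O(sqrt(n) log n)


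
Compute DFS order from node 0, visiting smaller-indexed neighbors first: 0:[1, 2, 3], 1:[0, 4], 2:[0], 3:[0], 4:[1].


DFS stack-based: start with [0]
Visit order: [0, 1, 4, 2, 3]


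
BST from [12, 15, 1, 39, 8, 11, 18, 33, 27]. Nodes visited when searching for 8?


BST root = 12
Search for 8: compare at each node
Path: [12, 1, 8]


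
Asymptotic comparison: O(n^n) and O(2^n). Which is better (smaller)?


exponential grows slower than n^n
O(2^n) is asymptotically smaller; O(n^n) grows faster


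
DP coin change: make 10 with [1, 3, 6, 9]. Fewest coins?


dp[0]=0; dp[i]=1+min(dp[i-c] for c in coins)
...dp[5]=3, dp[6]=1, dp[7]=2, dp[8]=3, dp[9]=1, dp[10]=2
Minimum coins for 10 = 2


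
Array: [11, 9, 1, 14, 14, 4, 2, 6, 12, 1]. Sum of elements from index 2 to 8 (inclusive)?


Prefix sums: [0, 11, 20, 21, 35, 49, 53, 55, 61, 73, 74]
Sum[2..8] = prefix[9] - prefix[2] = 73 - 20 = 53


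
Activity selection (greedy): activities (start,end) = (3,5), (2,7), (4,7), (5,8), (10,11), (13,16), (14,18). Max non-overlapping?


Greedy: pick earliest-ending, then skip overlaps.
Selected (4 activities): [(3, 5), (5, 8), (10, 11), (13, 16)]


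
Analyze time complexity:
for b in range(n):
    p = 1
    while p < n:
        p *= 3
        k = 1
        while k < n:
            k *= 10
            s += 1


Per nesting level: O(n) * O(log n) * O(log n) = O(n (log n)^2)
Complexity: O(n (log n)^2)


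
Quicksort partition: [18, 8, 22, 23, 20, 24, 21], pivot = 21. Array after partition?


Elements <= 21 go left of pivot.
Result: [18, 8, 20, 21, 22, 24, 23], pivot at index 3


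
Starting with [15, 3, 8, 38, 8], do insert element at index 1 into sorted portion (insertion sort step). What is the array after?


After one pass: [3, 15, 8, 38, 8]


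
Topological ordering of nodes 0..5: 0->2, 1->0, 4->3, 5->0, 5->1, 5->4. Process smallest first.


Kahn's algorithm, process smallest node first
Order: [5, 1, 0, 2, 4, 3]


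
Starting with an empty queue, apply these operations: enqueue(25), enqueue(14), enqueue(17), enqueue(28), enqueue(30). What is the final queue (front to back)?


enqueue(25) -> [25]
enqueue(14) -> [25, 14]
enqueue(17) -> [25, 14, 17]
enqueue(28) -> [25, 14, 17, 28]
enqueue(30) -> [25, 14, 17, 28, 30]
Final queue (front to back): [25, 14, 17, 28, 30]


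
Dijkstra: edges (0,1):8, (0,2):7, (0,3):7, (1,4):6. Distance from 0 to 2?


Dijkstra from 0:
Distances: {0: 0, 1: 8, 2: 7, 3: 7, 4: 14}
Shortest distance to 2 = 7, path = [0, 2]


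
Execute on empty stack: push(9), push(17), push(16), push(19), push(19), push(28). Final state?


push(9) -> [9]
push(17) -> [9, 17]
push(16) -> [9, 17, 16]
push(19) -> [9, 17, 16, 19]
push(19) -> [9, 17, 16, 19, 19]
push(28) -> [9, 17, 16, 19, 19, 28]
Final stack (bottom to top): [9, 17, 16, 19, 19, 28]


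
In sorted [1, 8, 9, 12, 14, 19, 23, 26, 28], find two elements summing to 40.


Two pointers: lo=0, hi=8
Found pair: (12, 28) summing to 40


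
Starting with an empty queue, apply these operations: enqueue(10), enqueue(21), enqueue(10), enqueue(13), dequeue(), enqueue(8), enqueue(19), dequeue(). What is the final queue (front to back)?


enqueue(10) -> [10]
enqueue(21) -> [10, 21]
enqueue(10) -> [10, 21, 10]
enqueue(13) -> [10, 21, 10, 13]
dequeue() returns 10 -> [21, 10, 13]
enqueue(8) -> [21, 10, 13, 8]
enqueue(19) -> [21, 10, 13, 8, 19]
dequeue() returns 21 -> [10, 13, 8, 19]
Final queue (front to back): [10, 13, 8, 19]
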